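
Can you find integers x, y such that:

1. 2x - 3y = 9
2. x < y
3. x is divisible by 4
Yes

Take x = -12, y = -11. Substituting into each constraint:
  (1) 2(-12) - 3(-11) = 9 ✓
  (2) -12 < -11 ✓
  (3) -12 = 4 × -3, remainder 0 ✓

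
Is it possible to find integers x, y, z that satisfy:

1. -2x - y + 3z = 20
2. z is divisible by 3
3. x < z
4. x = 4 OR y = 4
Yes

Take x = 4, y = -10, z = 6. Substituting into each constraint:
  (1) -2(4) + 10 + 3(6) = 20 ✓
  (2) 6 = 3 × 2, remainder 0 ✓
  (3) 4 < 6 ✓
  (4) x = 4, target 4 ✓ (first branch holds)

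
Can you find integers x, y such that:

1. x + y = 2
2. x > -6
Yes

Take x = 0, y = 2. Substituting into each constraint:
  (1) 0 + 2 = 2 ✓
  (2) 0 > -6 ✓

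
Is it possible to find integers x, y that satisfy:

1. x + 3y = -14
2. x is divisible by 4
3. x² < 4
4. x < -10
No

A contradictory subset is {x² < 4, x < -10}. No integer assignment can satisfy these jointly:

  - x² < 4: restricts x to |x| ≤ 1
  - x < -10: bounds one variable relative to a constant

Direct contradiction: the bounds on x require x ≥ -1 and x ≤ -11 simultaneously, which is empty.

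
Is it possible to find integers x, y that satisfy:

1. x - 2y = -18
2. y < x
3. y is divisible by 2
Yes

Take x = 22, y = 20. Substituting into each constraint:
  (1) 22 - 2(20) = -18 ✓
  (2) 20 < 22 ✓
  (3) 20 = 2 × 10, remainder 0 ✓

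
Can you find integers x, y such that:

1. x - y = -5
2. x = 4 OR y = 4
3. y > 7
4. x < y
Yes

Take x = 4, y = 9. Substituting into each constraint:
  (1) 4 + (-9) = -5 ✓
  (2) x = 4, target 4 ✓ (first branch holds)
  (3) 9 > 7 ✓
  (4) 4 < 9 ✓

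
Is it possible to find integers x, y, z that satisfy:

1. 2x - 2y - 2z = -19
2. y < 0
No

Even the single constraint (2x - 2y - 2z = -19) is infeasible over the integers.

  - 2x - 2y - 2z = -19: every term on the left is divisible by 2, so the LHS ≡ 0 (mod 2), but the RHS -19 is not — no integer solution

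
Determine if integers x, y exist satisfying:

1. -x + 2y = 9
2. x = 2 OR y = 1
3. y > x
Yes

Take x = -7, y = 1. Substituting into each constraint:
  (1) 7 + 2(1) = 9 ✓
  (2) y = 1, target 1 ✓ (second branch holds)
  (3) 1 > -7 ✓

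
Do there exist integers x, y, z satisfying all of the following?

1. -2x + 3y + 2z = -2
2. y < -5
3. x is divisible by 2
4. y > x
Yes

Take x = -8, y = -6, z = 0. Substituting into each constraint:
  (1) -2(-8) + 3(-6) + 2(0) = -2 ✓
  (2) -6 < -5 ✓
  (3) -8 = 2 × -4, remainder 0 ✓
  (4) -6 > -8 ✓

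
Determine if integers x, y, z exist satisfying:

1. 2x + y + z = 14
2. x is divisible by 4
Yes

Take x = 0, y = 0, z = 14. Substituting into each constraint:
  (1) 2(0) + 0 + 14 = 14 ✓
  (2) 0 = 4 × 0, remainder 0 ✓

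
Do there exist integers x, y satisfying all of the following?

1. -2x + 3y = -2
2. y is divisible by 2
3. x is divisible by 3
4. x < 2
No

A contradictory subset is {-2x + 3y = -2, x is divisible by 3}. No integer assignment can satisfy these jointly:

  - -2x + 3y = -2: is a linear equation tying the variables together
  - x is divisible by 3: restricts x to multiples of 3

Modular obstruction: writing x = 3x', every remaining term of the linear equation is divisible by 3, so the left side is ≡ 0 (mod 3); but the right side -2 ≡ 1 (mod 3). No integers can satisfy it.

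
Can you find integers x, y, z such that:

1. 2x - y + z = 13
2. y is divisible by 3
Yes

Take x = 0, y = 0, z = 13. Substituting into each constraint:
  (1) 2(0) + 0 + 13 = 13 ✓
  (2) 0 = 3 × 0, remainder 0 ✓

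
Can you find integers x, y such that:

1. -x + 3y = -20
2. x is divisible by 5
Yes

Take x = 35, y = 5. Substituting into each constraint:
  (1) (-35) + 3(5) = -20 ✓
  (2) 35 = 5 × 7, remainder 0 ✓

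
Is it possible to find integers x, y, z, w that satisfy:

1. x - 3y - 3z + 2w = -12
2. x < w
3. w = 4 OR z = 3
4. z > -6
Yes

Take x = -3, y = 0, z = 3, w = 0. Substituting into each constraint:
  (1) (-3) - 3(0) - 3(3) + 2(0) = -12 ✓
  (2) -3 < 0 ✓
  (3) z = 3, target 3 ✓ (second branch holds)
  (4) 3 > -6 ✓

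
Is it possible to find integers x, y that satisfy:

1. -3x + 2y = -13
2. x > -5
Yes

Take x = 1, y = -5. Substituting into each constraint:
  (1) -3(1) + 2(-5) = -13 ✓
  (2) 1 > -5 ✓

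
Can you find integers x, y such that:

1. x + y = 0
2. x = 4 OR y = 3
Yes

Take x = -3, y = 3. Substituting into each constraint:
  (1) (-3) + 3 = 0 ✓
  (2) y = 3, target 3 ✓ (second branch holds)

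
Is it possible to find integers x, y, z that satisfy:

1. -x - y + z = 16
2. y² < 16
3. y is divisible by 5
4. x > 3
Yes

Take x = 4, y = 0, z = 20. Substituting into each constraint:
  (1) (-4) + 0 + 20 = 16 ✓
  (2) y² = (0)² = 0, and 0 < 16 ✓
  (3) 0 = 5 × 0, remainder 0 ✓
  (4) 4 > 3 ✓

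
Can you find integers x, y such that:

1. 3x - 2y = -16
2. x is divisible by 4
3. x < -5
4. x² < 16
No

A contradictory subset is {x < -5, x² < 16}. No integer assignment can satisfy these jointly:

  - x < -5: bounds one variable relative to a constant
  - x² < 16: restricts x to |x| ≤ 3

Direct contradiction: the bounds on x require x ≥ -3 and x ≤ -6 simultaneously, which is empty.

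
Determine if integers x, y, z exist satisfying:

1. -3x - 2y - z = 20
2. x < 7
Yes

Take x = -8, y = 2, z = 0. Substituting into each constraint:
  (1) -3(-8) - 2(2) + 0 = 20 ✓
  (2) -8 < 7 ✓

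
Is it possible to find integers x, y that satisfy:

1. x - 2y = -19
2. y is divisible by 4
Yes

Take x = -19, y = 0. Substituting into each constraint:
  (1) (-19) - 2(0) = -19 ✓
  (2) 0 = 4 × 0, remainder 0 ✓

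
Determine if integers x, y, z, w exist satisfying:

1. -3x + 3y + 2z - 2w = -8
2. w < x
Yes

Take x = 0, y = 0, z = -5, w = -1. Substituting into each constraint:
  (1) -3(0) + 3(0) + 2(-5) - 2(-1) = -8 ✓
  (2) -1 < 0 ✓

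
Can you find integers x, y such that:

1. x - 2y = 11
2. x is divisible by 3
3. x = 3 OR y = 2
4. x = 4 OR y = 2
Yes

Take x = 15, y = 2. Substituting into each constraint:
  (1) 15 - 2(2) = 11 ✓
  (2) 15 = 3 × 5, remainder 0 ✓
  (3) y = 2, target 2 ✓ (second branch holds)
  (4) y = 2, target 2 ✓ (second branch holds)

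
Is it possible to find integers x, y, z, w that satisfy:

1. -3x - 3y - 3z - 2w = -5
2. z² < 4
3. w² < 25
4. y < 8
Yes

Take x = 0, y = 0, z = 1, w = 1. Substituting into each constraint:
  (1) -3(0) - 3(0) - 3(1) - 2(1) = -5 ✓
  (2) z² = (1)² = 1, and 1 < 4 ✓
  (3) w² = (1)² = 1, and 1 < 25 ✓
  (4) 0 < 8 ✓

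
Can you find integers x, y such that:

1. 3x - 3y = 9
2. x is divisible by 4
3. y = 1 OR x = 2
Yes

Take x = 4, y = 1. Substituting into each constraint:
  (1) 3(4) - 3(1) = 9 ✓
  (2) 4 = 4 × 1, remainder 0 ✓
  (3) y = 1, target 1 ✓ (first branch holds)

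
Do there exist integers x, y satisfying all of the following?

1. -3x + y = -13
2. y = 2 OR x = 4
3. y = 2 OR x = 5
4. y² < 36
Yes

Take x = 5, y = 2. Substituting into each constraint:
  (1) -3(5) + 2 = -13 ✓
  (2) y = 2, target 2 ✓ (first branch holds)
  (3) y = 2, target 2 ✓ (first branch holds)
  (4) y² = (2)² = 4, and 4 < 36 ✓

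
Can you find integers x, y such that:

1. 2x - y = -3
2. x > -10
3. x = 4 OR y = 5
Yes

Take x = 4, y = 11. Substituting into each constraint:
  (1) 2(4) + (-11) = -3 ✓
  (2) 4 > -10 ✓
  (3) x = 4, target 4 ✓ (first branch holds)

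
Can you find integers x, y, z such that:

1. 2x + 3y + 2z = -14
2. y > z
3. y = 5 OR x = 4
Yes

Take x = 4, y = -4, z = -5. Substituting into each constraint:
  (1) 2(4) + 3(-4) + 2(-5) = -14 ✓
  (2) -4 > -5 ✓
  (3) x = 4, target 4 ✓ (second branch holds)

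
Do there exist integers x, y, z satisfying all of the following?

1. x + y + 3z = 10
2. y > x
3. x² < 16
Yes

Take x = 0, y = 1, z = 3. Substituting into each constraint:
  (1) 0 + 1 + 3(3) = 10 ✓
  (2) 1 > 0 ✓
  (3) x² = (0)² = 0, and 0 < 16 ✓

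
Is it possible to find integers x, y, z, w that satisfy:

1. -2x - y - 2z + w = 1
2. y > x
Yes

Take x = 0, y = 1, z = -1, w = 0. Substituting into each constraint:
  (1) -2(0) + (-1) - 2(-1) + 0 = 1 ✓
  (2) 1 > 0 ✓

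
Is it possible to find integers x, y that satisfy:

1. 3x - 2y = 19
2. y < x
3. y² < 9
Yes

Take x = 7, y = 1. Substituting into each constraint:
  (1) 3(7) - 2(1) = 19 ✓
  (2) 1 < 7 ✓
  (3) y² = (1)² = 1, and 1 < 9 ✓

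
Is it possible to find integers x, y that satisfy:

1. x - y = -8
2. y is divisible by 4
Yes

Take x = -8, y = 0. Substituting into each constraint:
  (1) (-8) + 0 = -8 ✓
  (2) 0 = 4 × 0, remainder 0 ✓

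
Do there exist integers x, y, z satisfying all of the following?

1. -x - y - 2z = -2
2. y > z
Yes

Take x = 4, y = 0, z = -1. Substituting into each constraint:
  (1) (-4) + 0 - 2(-1) = -2 ✓
  (2) 0 > -1 ✓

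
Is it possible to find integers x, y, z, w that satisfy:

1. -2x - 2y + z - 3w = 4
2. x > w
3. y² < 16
Yes

Take x = 0, y = 0, z = 1, w = -1. Substituting into each constraint:
  (1) -2(0) - 2(0) + 1 - 3(-1) = 4 ✓
  (2) 0 > -1 ✓
  (3) y² = (0)² = 0, and 0 < 16 ✓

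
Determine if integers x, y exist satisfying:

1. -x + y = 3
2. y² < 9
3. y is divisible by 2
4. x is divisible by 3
Yes

Take x = -3, y = 0. Substituting into each constraint:
  (1) 3 + 0 = 3 ✓
  (2) y² = (0)² = 0, and 0 < 9 ✓
  (3) 0 = 2 × 0, remainder 0 ✓
  (4) -3 = 3 × -1, remainder 0 ✓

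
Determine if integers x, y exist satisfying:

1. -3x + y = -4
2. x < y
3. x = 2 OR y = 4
No

The full constraint system is jointly infeasible over the integers. Each constraint and what it forces:

  - -3x + y = -4: is a linear equation tying the variables together
  - x < y: bounds one variable relative to another variable
  - x = 2 OR y = 4: forces a choice: either x = 2 or y = 4

Split on the disjunction (x = 2 OR y = 4):
  • If x = 2: the equation forces y = 2, giving (x, y) = (2, 2), which violates y > x.
  • If y = 4: with y = 4, every remaining term of the linear equation is divisible by 3, so the left side is ≡ 0 (mod 3); but the right side -8 ≡ 1 (mod 3). No integers can satisfy it.
Both branches are infeasible, so the system has no integer solution.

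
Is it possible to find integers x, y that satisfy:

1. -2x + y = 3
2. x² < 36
Yes

Take x = 0, y = 3. Substituting into each constraint:
  (1) -2(0) + 3 = 3 ✓
  (2) x² = (0)² = 0, and 0 < 36 ✓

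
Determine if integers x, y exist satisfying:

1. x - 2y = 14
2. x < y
Yes

Take x = -16, y = -15. Substituting into each constraint:
  (1) (-16) - 2(-15) = 14 ✓
  (2) -16 < -15 ✓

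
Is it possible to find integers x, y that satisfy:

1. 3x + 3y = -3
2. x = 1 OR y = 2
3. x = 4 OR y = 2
Yes

Take x = -3, y = 2. Substituting into each constraint:
  (1) 3(-3) + 3(2) = -3 ✓
  (2) y = 2, target 2 ✓ (second branch holds)
  (3) y = 2, target 2 ✓ (second branch holds)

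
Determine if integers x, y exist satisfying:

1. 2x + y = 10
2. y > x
Yes

Take x = 3, y = 4. Substituting into each constraint:
  (1) 2(3) + 4 = 10 ✓
  (2) 4 > 3 ✓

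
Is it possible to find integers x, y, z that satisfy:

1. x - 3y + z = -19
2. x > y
Yes

Take x = 1, y = 0, z = -20. Substituting into each constraint:
  (1) 1 - 3(0) + (-20) = -19 ✓
  (2) 1 > 0 ✓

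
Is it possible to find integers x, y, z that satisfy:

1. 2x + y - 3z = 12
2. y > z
Yes

Take x = 5, y = 2, z = 0. Substituting into each constraint:
  (1) 2(5) + 2 - 3(0) = 12 ✓
  (2) 2 > 0 ✓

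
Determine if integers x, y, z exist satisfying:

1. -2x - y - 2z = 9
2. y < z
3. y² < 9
Yes

Take x = -4, y = -1, z = 0. Substituting into each constraint:
  (1) -2(-4) + 1 - 2(0) = 9 ✓
  (2) -1 < 0 ✓
  (3) y² = (-1)² = 1, and 1 < 9 ✓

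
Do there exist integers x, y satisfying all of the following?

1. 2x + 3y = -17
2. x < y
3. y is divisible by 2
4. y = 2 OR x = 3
No

A contradictory subset is {2x + 3y = -17, x < y, y = 2 OR x = 3}. No integer assignment can satisfy these jointly:

  - 2x + 3y = -17: is a linear equation tying the variables together
  - x < y: bounds one variable relative to another variable
  - y = 2 OR x = 3: forces a choice: either y = 2 or x = 3

Split on the disjunction (y = 2 OR x = 3):
  • If y = 2: with y = 2, every remaining term of the linear equation is divisible by 2, so the left side is ≡ 0 (mod 2); but the right side -23 ≡ 1 (mod 2). No integers can satisfy it.
  • If x = 3: with x = 3, every remaining term of the linear equation is divisible by 3, so the left side is ≡ 0 (mod 3); but the right side -23 ≡ 1 (mod 3). No integers can satisfy it.
Both branches are infeasible, so the system has no integer solution.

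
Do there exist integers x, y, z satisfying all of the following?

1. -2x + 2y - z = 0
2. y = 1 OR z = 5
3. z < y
Yes

Take x = 1, y = 1, z = 0. Substituting into each constraint:
  (1) -2(1) + 2(1) + 0 = 0 ✓
  (2) y = 1, target 1 ✓ (first branch holds)
  (3) 0 < 1 ✓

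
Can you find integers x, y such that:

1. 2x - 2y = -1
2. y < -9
No

Even the single constraint (2x - 2y = -1) is infeasible over the integers.

  - 2x - 2y = -1: every term on the left is divisible by 2, so the LHS ≡ 0 (mod 2), but the RHS -1 is not — no integer solution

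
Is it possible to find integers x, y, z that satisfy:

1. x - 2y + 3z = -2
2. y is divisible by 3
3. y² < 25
Yes

Take x = -2, y = 0, z = 0. Substituting into each constraint:
  (1) (-2) - 2(0) + 3(0) = -2 ✓
  (2) 0 = 3 × 0, remainder 0 ✓
  (3) y² = (0)² = 0, and 0 < 25 ✓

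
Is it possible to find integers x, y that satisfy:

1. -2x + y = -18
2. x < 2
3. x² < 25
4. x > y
Yes

Take x = 1, y = -16. Substituting into each constraint:
  (1) -2(1) + (-16) = -18 ✓
  (2) 1 < 2 ✓
  (3) x² = (1)² = 1, and 1 < 25 ✓
  (4) 1 > -16 ✓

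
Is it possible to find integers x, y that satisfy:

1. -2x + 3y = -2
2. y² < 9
Yes

Take x = 1, y = 0. Substituting into each constraint:
  (1) -2(1) + 3(0) = -2 ✓
  (2) y² = (0)² = 0, and 0 < 9 ✓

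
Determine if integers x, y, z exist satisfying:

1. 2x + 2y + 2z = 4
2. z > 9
Yes

Take x = -8, y = 0, z = 10. Substituting into each constraint:
  (1) 2(-8) + 2(0) + 2(10) = 4 ✓
  (2) 10 > 9 ✓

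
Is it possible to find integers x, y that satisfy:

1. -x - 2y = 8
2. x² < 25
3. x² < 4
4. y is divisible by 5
No

A contradictory subset is {-x - 2y = 8, x² < 4, y is divisible by 5}. No integer assignment can satisfy these jointly:

  - -x - 2y = 8: is a linear equation tying the variables together
  - x² < 4: restricts x to |x| ≤ 1
  - y is divisible by 5: restricts y to multiples of 5

The bounds confine x to {-1, 0, 1}. For each value, substitute into the equation:
  • x = -1: the equation gives -2y = 7, so y would not be an integer.
  • x = 0: the equation forces y = -4, but 5 does not divide -4.
  • x = 1: the equation gives -2y = 9, so y would not be an integer.
Every case fails, so no integer solution exists.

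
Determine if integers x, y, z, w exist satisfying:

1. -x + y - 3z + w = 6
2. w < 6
Yes

Take x = -6, y = 0, z = 0, w = 0. Substituting into each constraint:
  (1) 6 + 0 - 3(0) + 0 = 6 ✓
  (2) 0 < 6 ✓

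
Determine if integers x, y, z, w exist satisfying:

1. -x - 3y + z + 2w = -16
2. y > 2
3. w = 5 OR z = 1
Yes

Take x = 0, y = 3, z = -17, w = 5. Substituting into each constraint:
  (1) 0 - 3(3) + (-17) + 2(5) = -16 ✓
  (2) 3 > 2 ✓
  (3) w = 5, target 5 ✓ (first branch holds)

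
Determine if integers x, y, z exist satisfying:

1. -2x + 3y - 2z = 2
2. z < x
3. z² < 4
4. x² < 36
Yes

Take x = 0, y = 0, z = -1. Substituting into each constraint:
  (1) -2(0) + 3(0) - 2(-1) = 2 ✓
  (2) -1 < 0 ✓
  (3) z² = (-1)² = 1, and 1 < 4 ✓
  (4) x² = (0)² = 0, and 0 < 36 ✓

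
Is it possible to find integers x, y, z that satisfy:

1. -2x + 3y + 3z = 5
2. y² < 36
Yes

Take x = 2, y = 0, z = 3. Substituting into each constraint:
  (1) -2(2) + 3(0) + 3(3) = 5 ✓
  (2) y² = (0)² = 0, and 0 < 36 ✓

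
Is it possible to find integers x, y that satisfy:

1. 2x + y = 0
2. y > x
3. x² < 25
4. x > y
No

A contradictory subset is {y > x, x > y}. No integer assignment can satisfy these jointly:

  - y > x: bounds one variable relative to another variable
  - x > y: bounds one variable relative to another variable

Direct contradiction: y > x and x > y cannot both hold.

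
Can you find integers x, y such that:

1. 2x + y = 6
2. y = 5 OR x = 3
Yes

Take x = 3, y = 0. Substituting into each constraint:
  (1) 2(3) + 0 = 6 ✓
  (2) x = 3, target 3 ✓ (second branch holds)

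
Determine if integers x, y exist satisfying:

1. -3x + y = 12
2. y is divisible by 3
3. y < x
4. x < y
No

A contradictory subset is {y < x, x < y}. No integer assignment can satisfy these jointly:

  - y < x: bounds one variable relative to another variable
  - x < y: bounds one variable relative to another variable

Direct contradiction: x > y and y > x cannot both hold.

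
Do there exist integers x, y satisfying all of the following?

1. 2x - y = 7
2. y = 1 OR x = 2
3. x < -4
No

The full constraint system is jointly infeasible over the integers. Each constraint and what it forces:

  - 2x - y = 7: is a linear equation tying the variables together
  - y = 1 OR x = 2: forces a choice: either y = 1 or x = 2
  - x < -4: bounds one variable relative to a constant

Split on the disjunction (y = 1 OR x = 2):
  • If y = 1: the equation forces x = 4, which contradicts the bound x ≤ -5.
  • If x = 2: this contradicts the bound x ≤ -5.
Both branches are infeasible, so the system has no integer solution.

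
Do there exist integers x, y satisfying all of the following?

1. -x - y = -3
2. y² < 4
Yes

Take x = 3, y = 0. Substituting into each constraint:
  (1) (-3) + 0 = -3 ✓
  (2) y² = (0)² = 0, and 0 < 4 ✓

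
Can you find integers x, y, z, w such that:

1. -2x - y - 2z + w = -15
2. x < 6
Yes

Take x = 0, y = 0, z = 8, w = 1. Substituting into each constraint:
  (1) -2(0) + 0 - 2(8) + 1 = -15 ✓
  (2) 0 < 6 ✓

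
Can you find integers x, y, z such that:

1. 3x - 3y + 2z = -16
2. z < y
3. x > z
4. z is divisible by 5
Yes

Take x = 11, y = 23, z = 10. Substituting into each constraint:
  (1) 3(11) - 3(23) + 2(10) = -16 ✓
  (2) 10 < 23 ✓
  (3) 11 > 10 ✓
  (4) 10 = 5 × 2, remainder 0 ✓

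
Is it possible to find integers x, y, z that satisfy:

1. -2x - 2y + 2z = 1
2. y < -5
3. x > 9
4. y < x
No

Even the single constraint (-2x - 2y + 2z = 1) is infeasible over the integers.

  - -2x - 2y + 2z = 1: every term on the left is divisible by 2, so the LHS ≡ 0 (mod 2), but the RHS 1 is not — no integer solution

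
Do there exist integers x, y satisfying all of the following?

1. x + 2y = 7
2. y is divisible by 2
Yes

Take x = 7, y = 0. Substituting into each constraint:
  (1) 7 + 2(0) = 7 ✓
  (2) 0 = 2 × 0, remainder 0 ✓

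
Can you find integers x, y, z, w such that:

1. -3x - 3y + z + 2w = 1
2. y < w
Yes

Take x = 0, y = 1, z = 0, w = 2. Substituting into each constraint:
  (1) -3(0) - 3(1) + 0 + 2(2) = 1 ✓
  (2) 1 < 2 ✓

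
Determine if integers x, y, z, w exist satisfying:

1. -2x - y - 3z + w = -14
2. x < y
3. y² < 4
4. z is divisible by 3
Yes

Take x = 0, y = 1, z = 0, w = -13. Substituting into each constraint:
  (1) -2(0) + (-1) - 3(0) + (-13) = -14 ✓
  (2) 0 < 1 ✓
  (3) y² = (1)² = 1, and 1 < 4 ✓
  (4) 0 = 3 × 0, remainder 0 ✓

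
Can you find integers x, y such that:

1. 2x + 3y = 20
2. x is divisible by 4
Yes

Take x = 4, y = 4. Substituting into each constraint:
  (1) 2(4) + 3(4) = 20 ✓
  (2) 4 = 4 × 1, remainder 0 ✓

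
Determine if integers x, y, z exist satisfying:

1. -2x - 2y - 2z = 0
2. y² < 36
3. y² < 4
Yes

Take x = 0, y = 0, z = 0. Substituting into each constraint:
  (1) -2(0) - 2(0) - 2(0) = 0 ✓
  (2) y² = (0)² = 0, and 0 < 36 ✓
  (3) y² = (0)² = 0, and 0 < 4 ✓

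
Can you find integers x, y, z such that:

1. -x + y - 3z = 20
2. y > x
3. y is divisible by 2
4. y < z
Yes

Take x = -23, y = 0, z = 1. Substituting into each constraint:
  (1) 23 + 0 - 3(1) = 20 ✓
  (2) 0 > -23 ✓
  (3) 0 = 2 × 0, remainder 0 ✓
  (4) 0 < 1 ✓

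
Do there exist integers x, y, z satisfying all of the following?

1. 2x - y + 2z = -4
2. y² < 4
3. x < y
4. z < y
Yes

Take x = -1, y = 0, z = -1. Substituting into each constraint:
  (1) 2(-1) + 0 + 2(-1) = -4 ✓
  (2) y² = (0)² = 0, and 0 < 4 ✓
  (3) -1 < 0 ✓
  (4) -1 < 0 ✓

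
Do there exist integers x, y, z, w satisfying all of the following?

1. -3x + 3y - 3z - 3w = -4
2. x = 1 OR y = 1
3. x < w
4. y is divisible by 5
No

Even the single constraint (-3x + 3y - 3z - 3w = -4) is infeasible over the integers.

  - -3x + 3y - 3z - 3w = -4: every term on the left is divisible by 3, so the LHS ≡ 0 (mod 3), but the RHS -4 is not — no integer solution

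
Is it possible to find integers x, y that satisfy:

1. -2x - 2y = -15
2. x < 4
No

Even the single constraint (-2x - 2y = -15) is infeasible over the integers.

  - -2x - 2y = -15: every term on the left is divisible by 2, so the LHS ≡ 0 (mod 2), but the RHS -15 is not — no integer solution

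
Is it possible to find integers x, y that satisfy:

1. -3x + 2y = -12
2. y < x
Yes

Take x = 4, y = 0. Substituting into each constraint:
  (1) -3(4) + 2(0) = -12 ✓
  (2) 0 < 4 ✓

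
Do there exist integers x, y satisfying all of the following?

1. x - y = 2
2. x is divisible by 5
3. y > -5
Yes

Take x = 0, y = -2. Substituting into each constraint:
  (1) 0 + 2 = 2 ✓
  (2) 0 = 5 × 0, remainder 0 ✓
  (3) -2 > -5 ✓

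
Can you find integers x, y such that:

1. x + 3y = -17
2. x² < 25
Yes

Take x = 1, y = -6. Substituting into each constraint:
  (1) 1 + 3(-6) = -17 ✓
  (2) x² = (1)² = 1, and 1 < 25 ✓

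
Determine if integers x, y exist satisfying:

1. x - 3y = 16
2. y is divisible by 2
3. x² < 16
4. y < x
Yes

Take x = -2, y = -6. Substituting into each constraint:
  (1) (-2) - 3(-6) = 16 ✓
  (2) -6 = 2 × -3, remainder 0 ✓
  (3) x² = (-2)² = 4, and 4 < 16 ✓
  (4) -6 < -2 ✓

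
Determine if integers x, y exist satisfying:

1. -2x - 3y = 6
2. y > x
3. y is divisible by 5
Yes

Take x = -3, y = 0. Substituting into each constraint:
  (1) -2(-3) - 3(0) = 6 ✓
  (2) 0 > -3 ✓
  (3) 0 = 5 × 0, remainder 0 ✓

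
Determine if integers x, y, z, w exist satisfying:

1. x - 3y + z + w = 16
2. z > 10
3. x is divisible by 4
Yes

Take x = 0, y = -1, z = 13, w = 0. Substituting into each constraint:
  (1) 0 - 3(-1) + 13 + 0 = 16 ✓
  (2) 13 > 10 ✓
  (3) 0 = 4 × 0, remainder 0 ✓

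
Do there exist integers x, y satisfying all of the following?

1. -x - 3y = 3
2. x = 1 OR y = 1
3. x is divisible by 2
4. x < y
Yes

Take x = -6, y = 1. Substituting into each constraint:
  (1) 6 - 3(1) = 3 ✓
  (2) y = 1, target 1 ✓ (second branch holds)
  (3) -6 = 2 × -3, remainder 0 ✓
  (4) -6 < 1 ✓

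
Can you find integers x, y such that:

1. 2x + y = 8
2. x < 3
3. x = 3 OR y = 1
No

The full constraint system is jointly infeasible over the integers. Each constraint and what it forces:

  - 2x + y = 8: is a linear equation tying the variables together
  - x < 3: bounds one variable relative to a constant
  - x = 3 OR y = 1: forces a choice: either x = 3 or y = 1

Split on the disjunction (x = 3 OR y = 1):
  • If x = 3: this contradicts the bound x ≤ 2.
  • If y = 1: with y = 1, every remaining term of the linear equation is divisible by 2, so the left side is ≡ 0 (mod 2); but the right side 7 ≡ 1 (mod 2). No integers can satisfy it.
Both branches are infeasible, so the system has no integer solution.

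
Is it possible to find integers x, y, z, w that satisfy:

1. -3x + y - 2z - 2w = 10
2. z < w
Yes

Take x = 0, y = 8, z = -1, w = 0. Substituting into each constraint:
  (1) -3(0) + 8 - 2(-1) - 2(0) = 10 ✓
  (2) -1 < 0 ✓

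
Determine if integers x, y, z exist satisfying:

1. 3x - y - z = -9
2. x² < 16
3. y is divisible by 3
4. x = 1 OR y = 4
Yes

Take x = 1, y = 6, z = 6. Substituting into each constraint:
  (1) 3(1) + (-6) + (-6) = -9 ✓
  (2) x² = (1)² = 1, and 1 < 16 ✓
  (3) 6 = 3 × 2, remainder 0 ✓
  (4) x = 1, target 1 ✓ (first branch holds)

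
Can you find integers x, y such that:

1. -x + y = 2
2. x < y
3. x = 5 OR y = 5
Yes

Take x = 3, y = 5. Substituting into each constraint:
  (1) (-3) + 5 = 2 ✓
  (2) 3 < 5 ✓
  (3) y = 5, target 5 ✓ (second branch holds)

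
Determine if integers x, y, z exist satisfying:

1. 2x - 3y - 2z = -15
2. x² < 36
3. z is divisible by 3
Yes

Take x = 0, y = 5, z = 0. Substituting into each constraint:
  (1) 2(0) - 3(5) - 2(0) = -15 ✓
  (2) x² = (0)² = 0, and 0 < 36 ✓
  (3) 0 = 3 × 0, remainder 0 ✓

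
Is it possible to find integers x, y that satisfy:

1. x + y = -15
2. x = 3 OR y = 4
Yes

Take x = -19, y = 4. Substituting into each constraint:
  (1) (-19) + 4 = -15 ✓
  (2) y = 4, target 4 ✓ (second branch holds)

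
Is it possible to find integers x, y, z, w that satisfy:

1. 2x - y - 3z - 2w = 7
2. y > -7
Yes

Take x = 4, y = 1, z = 0, w = 0. Substituting into each constraint:
  (1) 2(4) + (-1) - 3(0) - 2(0) = 7 ✓
  (2) 1 > -7 ✓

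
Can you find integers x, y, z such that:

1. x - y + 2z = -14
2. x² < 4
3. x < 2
Yes

Take x = 0, y = 0, z = -7. Substituting into each constraint:
  (1) 0 + 0 + 2(-7) = -14 ✓
  (2) x² = (0)² = 0, and 0 < 4 ✓
  (3) 0 < 2 ✓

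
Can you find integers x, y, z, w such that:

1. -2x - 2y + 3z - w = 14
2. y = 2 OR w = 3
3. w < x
Yes

Take x = 0, y = 2, z = 5, w = -3. Substituting into each constraint:
  (1) -2(0) - 2(2) + 3(5) + 3 = 14 ✓
  (2) y = 2, target 2 ✓ (first branch holds)
  (3) -3 < 0 ✓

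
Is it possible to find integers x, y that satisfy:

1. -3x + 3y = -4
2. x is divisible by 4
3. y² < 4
No

Even the single constraint (-3x + 3y = -4) is infeasible over the integers.

  - -3x + 3y = -4: every term on the left is divisible by 3, so the LHS ≡ 0 (mod 3), but the RHS -4 is not — no integer solution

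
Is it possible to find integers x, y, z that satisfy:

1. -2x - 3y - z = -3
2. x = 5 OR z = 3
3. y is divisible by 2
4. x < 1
Yes

Take x = 0, y = 0, z = 3. Substituting into each constraint:
  (1) -2(0) - 3(0) + (-3) = -3 ✓
  (2) z = 3, target 3 ✓ (second branch holds)
  (3) 0 = 2 × 0, remainder 0 ✓
  (4) 0 < 1 ✓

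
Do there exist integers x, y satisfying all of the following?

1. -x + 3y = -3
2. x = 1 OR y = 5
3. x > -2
Yes

Take x = 18, y = 5. Substituting into each constraint:
  (1) (-18) + 3(5) = -3 ✓
  (2) y = 5, target 5 ✓ (second branch holds)
  (3) 18 > -2 ✓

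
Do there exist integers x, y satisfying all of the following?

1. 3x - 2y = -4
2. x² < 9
Yes

Take x = 0, y = 2. Substituting into each constraint:
  (1) 3(0) - 2(2) = -4 ✓
  (2) x² = (0)² = 0, and 0 < 9 ✓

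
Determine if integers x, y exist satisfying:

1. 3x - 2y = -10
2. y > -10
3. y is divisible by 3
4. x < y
No

A contradictory subset is {3x - 2y = -10, y is divisible by 3}. No integer assignment can satisfy these jointly:

  - 3x - 2y = -10: is a linear equation tying the variables together
  - y is divisible by 3: restricts y to multiples of 3

Modular obstruction: writing y = 3y', every remaining term of the linear equation is divisible by 3, so the left side is ≡ 0 (mod 3); but the right side -10 ≡ 2 (mod 3). No integers can satisfy it.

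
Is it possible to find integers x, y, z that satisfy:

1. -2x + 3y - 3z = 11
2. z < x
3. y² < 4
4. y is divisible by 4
Yes

Take x = 2, y = 0, z = -5. Substituting into each constraint:
  (1) -2(2) + 3(0) - 3(-5) = 11 ✓
  (2) -5 < 2 ✓
  (3) y² = (0)² = 0, and 0 < 4 ✓
  (4) 0 = 4 × 0, remainder 0 ✓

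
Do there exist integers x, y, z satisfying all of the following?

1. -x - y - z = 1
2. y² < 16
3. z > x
Yes

Take x = 0, y = -2, z = 1. Substituting into each constraint:
  (1) 0 + 2 + (-1) = 1 ✓
  (2) y² = (-2)² = 4, and 4 < 16 ✓
  (3) 1 > 0 ✓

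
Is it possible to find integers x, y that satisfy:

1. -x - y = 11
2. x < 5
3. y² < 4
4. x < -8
Yes

Take x = -11, y = 0. Substituting into each constraint:
  (1) 11 + 0 = 11 ✓
  (2) -11 < 5 ✓
  (3) y² = (0)² = 0, and 0 < 4 ✓
  (4) -11 < -8 ✓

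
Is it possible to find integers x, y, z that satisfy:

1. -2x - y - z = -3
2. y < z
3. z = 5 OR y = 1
Yes

Take x = -3, y = 4, z = 5. Substituting into each constraint:
  (1) -2(-3) + (-4) + (-5) = -3 ✓
  (2) 4 < 5 ✓
  (3) z = 5, target 5 ✓ (first branch holds)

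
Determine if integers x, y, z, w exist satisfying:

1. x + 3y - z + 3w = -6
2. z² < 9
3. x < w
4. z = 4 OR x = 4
Yes

Take x = 4, y = -8, z = 1, w = 5. Substituting into each constraint:
  (1) 4 + 3(-8) + (-1) + 3(5) = -6 ✓
  (2) z² = (1)² = 1, and 1 < 9 ✓
  (3) 4 < 5 ✓
  (4) x = 4, target 4 ✓ (second branch holds)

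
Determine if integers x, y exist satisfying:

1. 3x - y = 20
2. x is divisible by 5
Yes

Take x = 0, y = -20. Substituting into each constraint:
  (1) 3(0) + 20 = 20 ✓
  (2) 0 = 5 × 0, remainder 0 ✓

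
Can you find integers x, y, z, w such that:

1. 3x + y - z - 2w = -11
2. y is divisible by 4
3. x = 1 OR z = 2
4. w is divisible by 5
Yes

Take x = -3, y = 0, z = 2, w = 0. Substituting into each constraint:
  (1) 3(-3) + 0 + (-2) - 2(0) = -11 ✓
  (2) 0 = 4 × 0, remainder 0 ✓
  (3) z = 2, target 2 ✓ (second branch holds)
  (4) 0 = 5 × 0, remainder 0 ✓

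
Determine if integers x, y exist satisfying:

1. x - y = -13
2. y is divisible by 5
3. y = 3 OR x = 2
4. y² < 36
No

The full constraint system is jointly infeasible over the integers. Each constraint and what it forces:

  - x - y = -13: is a linear equation tying the variables together
  - y is divisible by 5: restricts y to multiples of 5
  - y = 3 OR x = 2: forces a choice: either y = 3 or x = 2
  - y² < 36: restricts y to |y| ≤ 5

Split on the disjunction (y = 3 OR x = 2):
  • If y = 3: this contradicts the divisibility constraint — 3 is not a multiple of 5.
  • If x = 2: the equation forces y = 15, but y² < 36 requires |y| ≤ 5.
Both branches are infeasible, so the system has no integer solution.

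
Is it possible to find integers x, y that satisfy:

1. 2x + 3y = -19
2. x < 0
Yes

Take x = -2, y = -5. Substituting into each constraint:
  (1) 2(-2) + 3(-5) = -19 ✓
  (2) -2 < 0 ✓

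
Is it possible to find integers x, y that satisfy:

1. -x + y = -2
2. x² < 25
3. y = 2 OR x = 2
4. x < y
No

A contradictory subset is {-x + y = -2, x < y}. No integer assignment can satisfy these jointly:

  - -x + y = -2: is a linear equation tying the variables together
  - x < y: bounds one variable relative to another variable

From the equation, x − y = 2, i.e. y − x = -2; but y > x requires y − x ≥ 1. Contradiction.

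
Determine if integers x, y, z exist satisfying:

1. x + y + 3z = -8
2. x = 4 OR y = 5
Yes

Take x = 2, y = 5, z = -5. Substituting into each constraint:
  (1) 2 + 5 + 3(-5) = -8 ✓
  (2) y = 5, target 5 ✓ (second branch holds)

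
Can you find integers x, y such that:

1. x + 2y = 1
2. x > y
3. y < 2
Yes

Take x = 1, y = 0. Substituting into each constraint:
  (1) 1 + 2(0) = 1 ✓
  (2) 1 > 0 ✓
  (3) 0 < 2 ✓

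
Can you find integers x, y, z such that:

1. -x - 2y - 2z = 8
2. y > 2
Yes

Take x = -14, y = 3, z = 0. Substituting into each constraint:
  (1) 14 - 2(3) - 2(0) = 8 ✓
  (2) 3 > 2 ✓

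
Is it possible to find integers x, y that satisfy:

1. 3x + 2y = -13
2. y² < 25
Yes

Take x = -3, y = -2. Substituting into each constraint:
  (1) 3(-3) + 2(-2) = -13 ✓
  (2) y² = (-2)² = 4, and 4 < 25 ✓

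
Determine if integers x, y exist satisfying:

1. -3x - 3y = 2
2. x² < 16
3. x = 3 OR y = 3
No

Even the single constraint (-3x - 3y = 2) is infeasible over the integers.

  - -3x - 3y = 2: every term on the left is divisible by 3, so the LHS ≡ 0 (mod 3), but the RHS 2 is not — no integer solution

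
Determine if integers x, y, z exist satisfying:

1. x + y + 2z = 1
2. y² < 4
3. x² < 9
Yes

Take x = 1, y = 0, z = 0. Substituting into each constraint:
  (1) 1 + 0 + 2(0) = 1 ✓
  (2) y² = (0)² = 0, and 0 < 4 ✓
  (3) x² = (1)² = 1, and 1 < 9 ✓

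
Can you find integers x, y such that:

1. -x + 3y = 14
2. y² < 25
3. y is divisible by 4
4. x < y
Yes

Take x = -14, y = 0. Substituting into each constraint:
  (1) 14 + 3(0) = 14 ✓
  (2) y² = (0)² = 0, and 0 < 25 ✓
  (3) 0 = 4 × 0, remainder 0 ✓
  (4) -14 < 0 ✓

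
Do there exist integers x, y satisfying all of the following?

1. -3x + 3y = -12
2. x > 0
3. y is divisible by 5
Yes

Take x = 4, y = 0. Substituting into each constraint:
  (1) -3(4) + 3(0) = -12 ✓
  (2) 4 > 0 ✓
  (3) 0 = 5 × 0, remainder 0 ✓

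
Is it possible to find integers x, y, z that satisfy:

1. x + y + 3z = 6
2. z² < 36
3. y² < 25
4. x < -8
Yes

Take x = -9, y = 0, z = 5. Substituting into each constraint:
  (1) (-9) + 0 + 3(5) = 6 ✓
  (2) z² = (5)² = 25, and 25 < 36 ✓
  (3) y² = (0)² = 0, and 0 < 25 ✓
  (4) -9 < -8 ✓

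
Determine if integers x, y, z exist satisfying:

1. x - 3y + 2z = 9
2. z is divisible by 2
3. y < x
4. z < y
Yes

Take x = 12, y = 1, z = 0. Substituting into each constraint:
  (1) 12 - 3(1) + 2(0) = 9 ✓
  (2) 0 = 2 × 0, remainder 0 ✓
  (3) 1 < 12 ✓
  (4) 0 < 1 ✓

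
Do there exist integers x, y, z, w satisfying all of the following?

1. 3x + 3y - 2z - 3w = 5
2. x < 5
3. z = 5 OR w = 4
Yes

Take x = 0, y = 1, z = -7, w = 4. Substituting into each constraint:
  (1) 3(0) + 3(1) - 2(-7) - 3(4) = 5 ✓
  (2) 0 < 5 ✓
  (3) w = 4, target 4 ✓ (second branch holds)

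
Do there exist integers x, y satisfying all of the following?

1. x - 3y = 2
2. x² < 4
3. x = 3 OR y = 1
No

The full constraint system is jointly infeasible over the integers. Each constraint and what it forces:

  - x - 3y = 2: is a linear equation tying the variables together
  - x² < 4: restricts x to |x| ≤ 1
  - x = 3 OR y = 1: forces a choice: either x = 3 or y = 1

Split on the disjunction (x = 3 OR y = 1):
  • If x = 3: this contradicts x² < 4, which requires |x| ≤ 1.
  • If y = 1: the equation forces x = 5, but x² < 4 requires |x| ≤ 1.
Both branches are infeasible, so the system has no integer solution.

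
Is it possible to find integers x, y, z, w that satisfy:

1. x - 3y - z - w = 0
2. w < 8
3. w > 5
Yes

Take x = 0, y = -2, z = 0, w = 6. Substituting into each constraint:
  (1) 0 - 3(-2) + 0 + (-6) = 0 ✓
  (2) 6 < 8 ✓
  (3) 6 > 5 ✓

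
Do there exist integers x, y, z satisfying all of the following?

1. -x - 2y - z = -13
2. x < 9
Yes

Take x = 0, y = 6, z = 1. Substituting into each constraint:
  (1) 0 - 2(6) + (-1) = -13 ✓
  (2) 0 < 9 ✓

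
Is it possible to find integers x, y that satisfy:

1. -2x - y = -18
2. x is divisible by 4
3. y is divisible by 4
No

The full constraint system is jointly infeasible over the integers. Each constraint and what it forces:

  - -2x - y = -18: is a linear equation tying the variables together
  - x is divisible by 4: restricts x to multiples of 4
  - y is divisible by 4: restricts y to multiples of 4

Modular obstruction: writing x = 4x' and writing y = 4y', every remaining term of the linear equation is divisible by 4, so the left side is ≡ 0 (mod 4); but the right side -18 ≡ 2 (mod 4). No integers can satisfy it.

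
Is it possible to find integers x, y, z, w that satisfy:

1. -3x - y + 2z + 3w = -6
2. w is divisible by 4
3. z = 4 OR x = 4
Yes

Take x = 4, y = -6, z = 0, w = 0. Substituting into each constraint:
  (1) -3(4) + 6 + 2(0) + 3(0) = -6 ✓
  (2) 0 = 4 × 0, remainder 0 ✓
  (3) x = 4, target 4 ✓ (second branch holds)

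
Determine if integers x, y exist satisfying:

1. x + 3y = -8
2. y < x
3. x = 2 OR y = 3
No

The full constraint system is jointly infeasible over the integers. Each constraint and what it forces:

  - x + 3y = -8: is a linear equation tying the variables together
  - y < x: bounds one variable relative to another variable
  - x = 2 OR y = 3: forces a choice: either x = 2 or y = 3

Split on the disjunction (x = 2 OR y = 3):
  • If x = 2: with x = 2, every remaining term of the linear equation is divisible by 3, so the left side is ≡ 0 (mod 3); but the right side -10 ≡ 2 (mod 3). No integers can satisfy it.
  • If y = 3: the equation forces x = -17, giving (y, x) = (3, -17), which violates x > y.
Both branches are infeasible, so the system has no integer solution.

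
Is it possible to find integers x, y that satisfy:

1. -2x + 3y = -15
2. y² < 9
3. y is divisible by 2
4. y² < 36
No

A contradictory subset is {-2x + 3y = -15, y is divisible by 2}. No integer assignment can satisfy these jointly:

  - -2x + 3y = -15: is a linear equation tying the variables together
  - y is divisible by 2: restricts y to multiples of 2

Modular obstruction: writing y = 2y', every remaining term of the linear equation is divisible by 2, so the left side is ≡ 0 (mod 2); but the right side -15 ≡ 1 (mod 2). No integers can satisfy it.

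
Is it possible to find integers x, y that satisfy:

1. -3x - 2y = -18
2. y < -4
Yes

Take x = 10, y = -6. Substituting into each constraint:
  (1) -3(10) - 2(-6) = -18 ✓
  (2) -6 < -4 ✓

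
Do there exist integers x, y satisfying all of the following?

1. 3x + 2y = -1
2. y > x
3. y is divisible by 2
Yes

Take x = -3, y = 4. Substituting into each constraint:
  (1) 3(-3) + 2(4) = -1 ✓
  (2) 4 > -3 ✓
  (3) 4 = 2 × 2, remainder 0 ✓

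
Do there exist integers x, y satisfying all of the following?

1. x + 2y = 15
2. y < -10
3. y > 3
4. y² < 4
No

A contradictory subset is {y < -10, y > 3}. No integer assignment can satisfy these jointly:

  - y < -10: bounds one variable relative to a constant
  - y > 3: bounds one variable relative to a constant

Direct contradiction: the bounds on y require y ≥ 4 and y ≤ -11 simultaneously, which is empty.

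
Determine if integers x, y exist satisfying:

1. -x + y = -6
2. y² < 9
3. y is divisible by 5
Yes

Take x = 6, y = 0. Substituting into each constraint:
  (1) (-6) + 0 = -6 ✓
  (2) y² = (0)² = 0, and 0 < 9 ✓
  (3) 0 = 5 × 0, remainder 0 ✓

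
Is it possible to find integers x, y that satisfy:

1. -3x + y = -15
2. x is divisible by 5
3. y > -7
Yes

Take x = 5, y = 0. Substituting into each constraint:
  (1) -3(5) + 0 = -15 ✓
  (2) 5 = 5 × 1, remainder 0 ✓
  (3) 0 > -7 ✓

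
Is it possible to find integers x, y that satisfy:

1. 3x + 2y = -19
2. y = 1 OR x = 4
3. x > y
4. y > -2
No

A contradictory subset is {3x + 2y = -19, x > y, y > -2}. No integer assignment can satisfy these jointly:

  - 3x + 2y = -19: is a linear equation tying the variables together
  - x > y: bounds one variable relative to another variable
  - y > -2: bounds one variable relative to a constant

Propagating the comparison: x > y and y ≥ -1 give x ≥ 0. Range argument: with x ∈ [0, ∞], y ∈ [-1, ∞], the left side of the equation is at least -2, but the right side is -19 < -2. No integer solution exists.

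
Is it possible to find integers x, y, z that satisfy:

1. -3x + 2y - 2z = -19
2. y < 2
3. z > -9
Yes

Take x = 1, y = -8, z = 0. Substituting into each constraint:
  (1) -3(1) + 2(-8) - 2(0) = -19 ✓
  (2) -8 < 2 ✓
  (3) 0 > -9 ✓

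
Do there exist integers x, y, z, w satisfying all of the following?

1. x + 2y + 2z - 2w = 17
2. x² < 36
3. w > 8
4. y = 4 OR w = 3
Yes

Take x = -1, y = 4, z = 14, w = 9. Substituting into each constraint:
  (1) (-1) + 2(4) + 2(14) - 2(9) = 17 ✓
  (2) x² = (-1)² = 1, and 1 < 36 ✓
  (3) 9 > 8 ✓
  (4) y = 4, target 4 ✓ (first branch holds)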